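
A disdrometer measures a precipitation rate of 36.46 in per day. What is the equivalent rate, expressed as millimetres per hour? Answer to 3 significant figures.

38.6 mm/hour

36.46 in/day × 25.4 mm/in × 0.0416667 day/hour = 38.6 mm/hour.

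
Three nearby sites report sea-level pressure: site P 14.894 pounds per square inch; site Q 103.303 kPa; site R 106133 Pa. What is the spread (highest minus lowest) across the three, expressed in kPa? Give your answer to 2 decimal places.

3.44 kPa

site P: 14.894 psi = 102.6905 kPa.
site R: 106133 Pa = 106.1330 kPa.
Spread: 106.1330 − 102.6905 = 3.44 kPa.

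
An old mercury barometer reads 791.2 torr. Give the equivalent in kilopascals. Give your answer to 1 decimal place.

1 mmHg = 0.133322 kPa, so 791.2 × 0.133322 = 105.5 kPa.

105.5 kPa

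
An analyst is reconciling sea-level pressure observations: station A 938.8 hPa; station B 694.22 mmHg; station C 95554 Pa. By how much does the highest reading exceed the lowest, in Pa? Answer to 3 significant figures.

station A: 938.8 hPa = 93880.00 Pa.
station B: 694.22 mmHg = 92555.07 Pa.
Spread: 95554.00 − 92555.07 = 3000 Pa.

3000 Pa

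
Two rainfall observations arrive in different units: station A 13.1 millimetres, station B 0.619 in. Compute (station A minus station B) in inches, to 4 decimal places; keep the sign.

station A: 13.1 mm = 0.515748 in.
Difference: 0.515748 − 0.619000 = -0.1033 in.

-0.1033 in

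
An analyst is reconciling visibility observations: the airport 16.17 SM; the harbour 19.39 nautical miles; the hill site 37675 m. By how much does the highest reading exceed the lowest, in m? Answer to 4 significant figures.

the airport: 16.17 SM = 26023.09 m.
the harbour: 19.39 nmi = 35910.28 m.
Spread: 37675.00 − 26023.09 = 11650 m.

11650 m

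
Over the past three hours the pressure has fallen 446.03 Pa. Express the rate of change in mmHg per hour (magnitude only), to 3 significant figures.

446.03 Pa / 3 h × 0.00750062 mmHg/Pa = 1.12 mmHg/h.

1.12 mmHg per hour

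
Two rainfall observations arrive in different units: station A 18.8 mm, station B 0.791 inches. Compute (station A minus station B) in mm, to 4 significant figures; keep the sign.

-1.291 mm

station B: 0.791 in = 20.09140 mm.
Difference: 18.80000 − 20.09140 = -1.291 mm.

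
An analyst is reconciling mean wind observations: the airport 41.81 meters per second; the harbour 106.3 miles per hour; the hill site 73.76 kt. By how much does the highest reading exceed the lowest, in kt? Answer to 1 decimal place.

18.6 kt

the airport: 41.81 m/s = 81.272 kt.
the harbour: 106.3 mph = 92.372 kt.
Spread: 92.372 − 73.760 = 18.6 kt.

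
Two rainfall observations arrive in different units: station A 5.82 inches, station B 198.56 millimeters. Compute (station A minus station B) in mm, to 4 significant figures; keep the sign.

-50.73 mm

station A: 5.82 in = 147.8280 mm.
Difference: 147.8280 − 198.5600 = -50.73 mm.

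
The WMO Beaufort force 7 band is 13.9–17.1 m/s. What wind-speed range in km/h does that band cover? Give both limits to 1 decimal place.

50.0 to 61.6 km/h

13.9–17.1 m/s × 3.6 = 50.0–61.6 km/h.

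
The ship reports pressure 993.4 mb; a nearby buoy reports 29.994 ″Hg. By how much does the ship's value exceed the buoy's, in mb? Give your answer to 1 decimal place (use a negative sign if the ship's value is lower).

-22.3 mb

the buoy: 29.994 inHg = 1015.714 mb.
Difference: 993.400 − 1015.714 = -22.3 mb.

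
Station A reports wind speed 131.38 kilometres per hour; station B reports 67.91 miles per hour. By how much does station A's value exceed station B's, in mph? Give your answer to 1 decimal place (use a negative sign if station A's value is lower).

station A: 131.38 km/h = 81.636 mph.
Difference: 81.636 − 67.910 = 13.7 mph.

13.7 mph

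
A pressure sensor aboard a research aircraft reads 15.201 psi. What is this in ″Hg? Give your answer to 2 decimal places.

1 psi = 2.03602 inHg, so 15.201 × 2.03602 = 30.95 inHg.

30.95 inHg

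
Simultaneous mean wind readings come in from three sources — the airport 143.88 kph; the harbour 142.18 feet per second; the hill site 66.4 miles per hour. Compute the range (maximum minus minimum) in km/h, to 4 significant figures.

the harbour: 142.18 ft/s = 156.0113 km/h.
the hill site: 66.4 mph = 106.8604 km/h.
Spread: 156.0113 − 106.8604 = 49.15 km/h.

49.15 km/h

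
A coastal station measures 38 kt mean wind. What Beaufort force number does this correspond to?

38 kt lies in the Beaufort 8 band (gale, 34–40 kt).

Beaufort force 8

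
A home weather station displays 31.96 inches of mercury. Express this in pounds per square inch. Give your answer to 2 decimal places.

1 inHg = 0.491154 psi, so 31.96 × 0.491154 = 15.70 psi.

15.70 psi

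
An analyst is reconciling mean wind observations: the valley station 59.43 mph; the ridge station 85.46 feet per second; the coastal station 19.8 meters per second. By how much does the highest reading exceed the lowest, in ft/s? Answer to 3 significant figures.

22.2 ft/s

the valley station: 59.43 mph = 87.164 ft/s.
the coastal station: 19.8 m/s = 64.961 ft/s.
Spread: 87.164 − 64.961 = 22.2 ft/s.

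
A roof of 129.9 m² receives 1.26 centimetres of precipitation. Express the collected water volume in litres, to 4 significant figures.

1637 litres

Depth: 1.26 cm × 10 = 12.6 mm.
1 mm over 1 m² is 1 L, so volume = 12.6 × 129.9 = 1636.74 L ≈ 1637 L.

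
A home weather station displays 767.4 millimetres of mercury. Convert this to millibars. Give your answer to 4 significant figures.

1023 mb

1 mmHg = 1.33322 mb, so 767.4 × 1.33322 = 1023 mb.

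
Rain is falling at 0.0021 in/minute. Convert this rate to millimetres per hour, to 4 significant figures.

0.0021 in/minute × 25.4 mm/in × 60 minute/hour = 3.200 mm/hour.

3.200 mm/hour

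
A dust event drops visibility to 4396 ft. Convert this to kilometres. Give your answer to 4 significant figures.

1 ft = 0.0003048 km, so 4396 × 0.0003048 = 1.340 km.

1.340 km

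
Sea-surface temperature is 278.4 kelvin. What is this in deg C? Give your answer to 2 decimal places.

5.25 °C

°C = 278.4 − 273.15 = 5.25 °C.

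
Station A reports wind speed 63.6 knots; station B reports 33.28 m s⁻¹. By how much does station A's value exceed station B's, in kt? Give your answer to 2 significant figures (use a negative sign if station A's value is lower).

station B: 33.28 m/s = 64.691 kt.
Difference: 63.600 − 64.691 = -1.1 kt.

-1.1 kt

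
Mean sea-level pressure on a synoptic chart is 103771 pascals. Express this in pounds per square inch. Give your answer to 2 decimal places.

15.05 psi

1 Pa = 0.000145038 psi, so 103771 × 0.000145038 = 15.05 psi.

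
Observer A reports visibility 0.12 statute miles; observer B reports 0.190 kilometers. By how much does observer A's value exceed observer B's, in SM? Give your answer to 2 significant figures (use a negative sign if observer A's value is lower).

0.0019 SM

observer B: 0.190 km = 0.118061 SM.
Difference: 0.120000 − 0.118061 = 0.0019 SM.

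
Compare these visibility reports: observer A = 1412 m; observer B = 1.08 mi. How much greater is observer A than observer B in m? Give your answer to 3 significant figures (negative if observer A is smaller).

-326 m

observer B: 1.08 SM = 1738.09 m.
Difference: 1412.00 − 1738.09 = -326 m.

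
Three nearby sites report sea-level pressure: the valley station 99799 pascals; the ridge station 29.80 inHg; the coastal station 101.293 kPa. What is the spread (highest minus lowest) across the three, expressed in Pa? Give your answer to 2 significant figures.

1500 Pa

the ridge station: 29.80 inHg = 100914.39 Pa.
the coastal station: 101.293 kPa = 101293.00 Pa.
Spread: 101293.00 − 99799.00 = 1500 Pa.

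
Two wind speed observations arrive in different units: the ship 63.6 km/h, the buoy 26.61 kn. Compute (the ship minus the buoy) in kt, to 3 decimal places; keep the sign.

7.731 kt

the ship: 63.6 km/h = 34.34125 kt.
Difference: 34.34125 − 26.61000 = 7.731 kt.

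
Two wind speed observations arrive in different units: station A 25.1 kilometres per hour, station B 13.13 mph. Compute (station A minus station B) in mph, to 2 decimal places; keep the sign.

station A: 25.1 km/h = 15.5964 mph.
Difference: 15.5964 − 13.1300 = 2.47 mph.

2.47 mph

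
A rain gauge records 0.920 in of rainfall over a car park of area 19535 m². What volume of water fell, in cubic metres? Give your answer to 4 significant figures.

Depth: 0.920 in × 25.4 = 23.368 mm.
1 mm over 1 m² is 1 L, so volume = 23.368 × 19535 = 456493.88 L = 456.5 m³.

456.5 cubic metres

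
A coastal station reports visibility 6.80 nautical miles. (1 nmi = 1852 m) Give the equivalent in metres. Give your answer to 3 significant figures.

12600 m

1 nmi = 1852 m, so 6.80 × 1852 = 12600 m.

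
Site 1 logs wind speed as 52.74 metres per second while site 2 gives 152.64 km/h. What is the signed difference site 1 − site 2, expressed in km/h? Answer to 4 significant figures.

37.22 km/h

site 1: 52.74 m/s = 189.8640 km/h.
Difference: 189.8640 − 152.6400 = 37.22 km/h.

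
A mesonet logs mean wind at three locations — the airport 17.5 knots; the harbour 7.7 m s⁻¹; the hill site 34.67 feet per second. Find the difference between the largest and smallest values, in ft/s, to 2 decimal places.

the airport: 17.5 kt = 29.5367 ft/s.
the harbour: 7.7 m/s = 25.2625 ft/s.
Spread: 34.6700 − 25.2625 = 9.41 ft/s.

9.41 ft/s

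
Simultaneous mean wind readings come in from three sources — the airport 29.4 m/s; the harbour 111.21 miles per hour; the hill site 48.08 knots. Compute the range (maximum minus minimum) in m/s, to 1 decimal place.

the harbour: 111.21 mph = 49.715 m/s.
the hill site: 48.08 kt = 24.734 m/s.
Spread: 49.715 − 24.734 = 25.0 m/s.

25.0 m/s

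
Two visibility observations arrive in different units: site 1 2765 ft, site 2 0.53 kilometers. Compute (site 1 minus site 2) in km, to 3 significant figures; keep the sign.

0.313 km

site 1: 2765 ft = 0.84277 km.
Difference: 0.84277 − 0.53000 = 0.313 km.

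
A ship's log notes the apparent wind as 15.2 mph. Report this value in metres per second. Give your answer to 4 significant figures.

1 mph = 0.44704 m/s, so 15.2 × 0.44704 = 6.795 m/s.

6.795 m/s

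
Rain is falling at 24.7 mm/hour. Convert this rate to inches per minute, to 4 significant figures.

24.7 mm/hour × 0.0393701 in/mm × 0.0166667 hour/minute = 0.01621 in/minute.

0.01621 in/minute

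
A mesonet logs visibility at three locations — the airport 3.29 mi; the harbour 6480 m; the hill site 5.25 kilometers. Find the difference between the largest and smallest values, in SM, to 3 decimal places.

the harbour: 6480 m = 4.02649 SM.
the hill site: 5.25 km = 3.26220 SM.
Spread: 4.02649 − 3.26220 = 0.764 SM.

0.764 SM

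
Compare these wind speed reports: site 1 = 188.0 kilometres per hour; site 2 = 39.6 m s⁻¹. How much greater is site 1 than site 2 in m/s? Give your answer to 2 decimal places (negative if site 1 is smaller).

site 1: 188.0 km/h = 52.2222 m/s.
Difference: 52.2222 − 39.6000 = 12.62 m/s.

12.62 m/s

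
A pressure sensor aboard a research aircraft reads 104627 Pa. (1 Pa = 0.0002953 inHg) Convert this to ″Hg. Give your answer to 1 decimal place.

1 Pa = 0.0002953 inHg, so 104627 × 0.0002953 = 30.9 inHg.

30.9 inHg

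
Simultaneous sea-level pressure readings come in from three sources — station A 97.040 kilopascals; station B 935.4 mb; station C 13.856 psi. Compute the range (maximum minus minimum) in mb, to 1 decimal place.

35.0 mb

station A: 97.040 kPa = 970.400 mb.
station C: 13.856 psi = 955.338 mb.
Spread: 970.400 − 935.400 = 35.0 mb.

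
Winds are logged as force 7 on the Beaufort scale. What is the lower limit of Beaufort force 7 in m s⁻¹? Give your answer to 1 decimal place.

Beaufort 7 (near gale) spans 13.9–17.1 m/s.

13.9 m/s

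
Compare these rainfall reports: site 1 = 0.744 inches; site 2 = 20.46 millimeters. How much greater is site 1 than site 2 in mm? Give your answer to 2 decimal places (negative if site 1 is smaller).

-1.56 mm

site 1: 0.744 in = 18.8976 mm.
Difference: 18.8976 − 20.4600 = -1.56 mm.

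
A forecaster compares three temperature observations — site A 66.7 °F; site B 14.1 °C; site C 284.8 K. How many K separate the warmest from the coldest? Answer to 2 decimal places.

site A: 66.7 °F = 19.278 °C.
site C: 284.8 K = 11.650 °C.
Spread: 19.278 − 11.650 = 7.628 °C.

7.63 K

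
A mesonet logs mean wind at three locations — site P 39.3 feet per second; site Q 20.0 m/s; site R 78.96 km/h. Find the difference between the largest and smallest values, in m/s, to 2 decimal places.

site P: 39.3 ft/s = 11.9786 m/s.
site R: 78.96 km/h = 21.9333 m/s.
Spread: 21.9333 − 11.9786 = 9.95 m/s.

9.95 m/s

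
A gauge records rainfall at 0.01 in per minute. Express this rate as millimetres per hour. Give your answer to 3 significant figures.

0.01 in/minute × 25.4 mm/in × 60 minute/hour = 15.2 mm/hour.

15.2 mm/hour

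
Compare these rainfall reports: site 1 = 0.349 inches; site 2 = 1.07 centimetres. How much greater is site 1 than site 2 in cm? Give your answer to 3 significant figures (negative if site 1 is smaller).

site 1: 0.349 in = 0.88646 cm.
Difference: 0.88646 − 1.07000 = -0.184 cm.

-0.184 cm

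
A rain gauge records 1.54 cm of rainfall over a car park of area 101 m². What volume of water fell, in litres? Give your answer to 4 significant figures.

Depth: 1.54 cm × 10 = 15.4 mm.
1 mm over 1 m² is 1 L, so volume = 15.4 × 101 = 1555.4 L ≈ 1555 L.

1555 litres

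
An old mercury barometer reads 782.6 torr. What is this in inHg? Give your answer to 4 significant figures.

30.81 inHg

1 mmHg = 0.0393701 inHg, so 782.6 × 0.0393701 = 30.81 inHg.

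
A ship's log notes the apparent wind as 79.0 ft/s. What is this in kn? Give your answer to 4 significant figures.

46.81 kt

1 ft/s = 0.592484 kt, so 79.0 × 0.592484 = 46.81 kt.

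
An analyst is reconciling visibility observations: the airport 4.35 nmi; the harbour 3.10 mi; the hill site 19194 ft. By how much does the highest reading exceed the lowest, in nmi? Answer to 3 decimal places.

the harbour: 3.10 SM = 2.69383 nmi.
the hill site: 19194 ft = 3.15893 nmi.
Spread: 4.35000 − 2.69383 = 1.656 nmi.

1.656 nmi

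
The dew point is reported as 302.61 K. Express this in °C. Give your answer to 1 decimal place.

°C = 302.61 − 273.15 = 29.5 °C.

29.5 °C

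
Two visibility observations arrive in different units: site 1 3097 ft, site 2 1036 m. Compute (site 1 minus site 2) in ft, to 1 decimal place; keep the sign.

-302.0 ft

site 2: 1036 m = 3398.9501 ft.
Difference: 3097.0000 − 3398.9501 = -302.0 ft.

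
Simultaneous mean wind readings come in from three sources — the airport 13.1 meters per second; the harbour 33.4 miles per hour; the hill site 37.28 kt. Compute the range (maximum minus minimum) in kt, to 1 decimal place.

11.8 kt

the airport: 13.1 m/s = 25.464 kt.
the harbour: 33.4 mph = 29.024 kt.
Spread: 37.280 − 25.464 = 11.8 kt.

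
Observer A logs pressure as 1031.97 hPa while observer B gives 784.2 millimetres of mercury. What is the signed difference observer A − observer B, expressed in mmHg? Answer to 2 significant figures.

-10 mmHg

observer A: 1031.97 hPa = 774.04 mmHg.
Difference: 774.04 − 784.20 = -10 mmHg.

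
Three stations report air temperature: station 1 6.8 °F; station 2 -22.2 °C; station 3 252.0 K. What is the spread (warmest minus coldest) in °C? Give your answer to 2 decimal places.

8.20 °C

station 1: 6.8 °F = -14.000 °C.
station 3: 252.0 K = -21.150 °C.
Spread: (-14.000) − (-22.200) = 8.200 °C.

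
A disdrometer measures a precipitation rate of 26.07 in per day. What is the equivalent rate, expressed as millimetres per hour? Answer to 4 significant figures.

27.59 mm/hour

26.07 in/day × 25.4 mm/in × 0.0416667 day/hour = 27.59 mm/hour.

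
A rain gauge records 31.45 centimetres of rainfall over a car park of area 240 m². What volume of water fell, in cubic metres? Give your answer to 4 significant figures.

Depth: 31.45 cm × 10 = 314.5 mm.
1 mm over 1 m² is 1 L, so volume = 314.5 × 240 = 75480 L = 75.48 m³.

75.48 cubic metres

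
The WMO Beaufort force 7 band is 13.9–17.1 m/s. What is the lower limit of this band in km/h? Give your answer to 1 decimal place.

13.9–17.1 m/s × 3.6 = 50.0–61.6 km/h.

50.0 km/h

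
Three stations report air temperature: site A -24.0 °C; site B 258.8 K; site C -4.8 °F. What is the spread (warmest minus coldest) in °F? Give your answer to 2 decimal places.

17.37 °F

site B: 258.8 K = -14.350 °C.
site C: -4.8 °F = -20.444 °C.
Spread: (-14.350) − (-24.000) = 9.650 °C = 17.37 °F.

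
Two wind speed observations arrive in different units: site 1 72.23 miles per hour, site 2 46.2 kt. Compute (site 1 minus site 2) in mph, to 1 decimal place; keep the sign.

19.1 mph

site 2: 46.2 kt = 53.166 mph.
Difference: 72.230 − 53.166 = 19.1 mph.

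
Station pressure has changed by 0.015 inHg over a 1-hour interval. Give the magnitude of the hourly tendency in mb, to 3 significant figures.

0.508 mb per hour

0.015 inHg / 1 h × 33.8639 mb/inHg = 0.508 mb/h.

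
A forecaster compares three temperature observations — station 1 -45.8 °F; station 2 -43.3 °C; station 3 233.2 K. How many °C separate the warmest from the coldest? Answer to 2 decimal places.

3.35 °C

station 1: -45.8 °F = -43.222 °C.
station 3: 233.2 K = -39.950 °C.
Spread: (-39.950) − (-43.300) = 3.350 °C.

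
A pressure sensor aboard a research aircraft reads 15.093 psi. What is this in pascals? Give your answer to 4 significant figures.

104100 Pa

1 psi = 6894.76 Pa, so 15.093 × 6894.76 = 104100 Pa.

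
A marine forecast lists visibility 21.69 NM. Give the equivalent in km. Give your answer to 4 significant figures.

1 nmi = 1.852 km, so 21.69 × 1.852 = 40.17 km.

40.17 km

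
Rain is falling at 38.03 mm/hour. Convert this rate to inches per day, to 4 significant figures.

35.93 in/day

38.03 mm/hour × 0.0393701 in/mm × 24 hour/day = 35.93 in/day.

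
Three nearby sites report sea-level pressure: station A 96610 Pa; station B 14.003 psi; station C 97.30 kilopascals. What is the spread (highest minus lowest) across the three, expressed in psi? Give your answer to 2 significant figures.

station A: 96610 Pa = 14.0121 psi.
station C: 97.30 kPa = 14.1122 psi.
Spread: 14.1122 − 14.0030 = 0.11 psi.

0.11 psi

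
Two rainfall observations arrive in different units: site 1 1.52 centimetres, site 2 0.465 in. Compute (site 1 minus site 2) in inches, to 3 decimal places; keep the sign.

site 1: 1.52 cm = 0.59843 in.
Difference: 0.59843 − 0.46500 = 0.133 in.

0.133 in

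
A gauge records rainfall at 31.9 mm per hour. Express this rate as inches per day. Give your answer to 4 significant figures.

31.9 mm/hour × 0.0393701 in/mm × 24 hour/day = 30.14 in/day.

30.14 in/day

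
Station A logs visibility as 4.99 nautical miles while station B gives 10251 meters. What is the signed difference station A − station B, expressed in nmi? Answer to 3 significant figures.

station B: 10251 m = 5.53510 nmi.
Difference: 4.99000 − 5.53510 = -0.545 nmi.

-0.545 nmi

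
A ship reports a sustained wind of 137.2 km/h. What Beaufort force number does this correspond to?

137.2 km/h = 38.1 m/s, which is Beaufort 12 (hurricane force, ≥32.7 m/s).

Beaufort force 12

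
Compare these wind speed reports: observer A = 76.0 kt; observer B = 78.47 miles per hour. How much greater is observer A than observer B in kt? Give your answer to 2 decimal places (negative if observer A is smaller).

observer B: 78.47 mph = 68.1886 kt.
Difference: 76.0000 − 68.1886 = 7.81 kt.

7.81 kt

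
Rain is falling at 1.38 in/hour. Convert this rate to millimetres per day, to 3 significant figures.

1.38 in/hour × 25.4 mm/in × 24 hour/day = 841 mm/day.

841 mm/day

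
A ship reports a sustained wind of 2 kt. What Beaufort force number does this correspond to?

2 kt lies in the Beaufort 1 band (light air, 1–3 kt).

Beaufort force 1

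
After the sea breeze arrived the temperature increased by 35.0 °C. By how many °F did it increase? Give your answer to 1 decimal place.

63.0 °F

For a temperature change the 32° offset cancels: Δ°F = 35.0 × 1.8 = 63.0 °F.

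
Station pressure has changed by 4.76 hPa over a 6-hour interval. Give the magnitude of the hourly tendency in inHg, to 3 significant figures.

0.0234 inHg per hour

4.76 hPa / 6 h × 0.02953 inHg/hPa = 0.0234 inHg/h.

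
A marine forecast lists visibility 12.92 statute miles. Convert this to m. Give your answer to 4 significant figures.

20790 m

1 SM = 1609.34 m, so 12.92 × 1609.34 = 20790 m.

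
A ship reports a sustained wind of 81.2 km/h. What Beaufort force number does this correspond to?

Beaufort force 9

81.2 km/h = 22.6 m/s, which is Beaufort 9 (strong gale, 20.8–24.4 m/s).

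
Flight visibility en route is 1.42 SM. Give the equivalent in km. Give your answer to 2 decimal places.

2.29 km

1 SM = 1.60934 km, so 1.42 × 1.60934 = 2.29 km.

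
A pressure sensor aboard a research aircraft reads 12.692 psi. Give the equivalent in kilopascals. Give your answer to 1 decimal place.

1 psi = 6.89476 kPa, so 12.692 × 6.89476 = 87.5 kPa.

87.5 kPa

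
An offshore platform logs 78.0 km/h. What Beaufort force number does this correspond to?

78.0 km/h = 21.7 m/s, which is Beaufort 9 (strong gale, 20.8–24.4 m/s).

Beaufort force 9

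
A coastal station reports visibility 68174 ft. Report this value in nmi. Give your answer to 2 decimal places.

11.22 nmi

1 ft = 0.000164579 nmi, so 68174 × 0.000164579 = 11.22 nmi.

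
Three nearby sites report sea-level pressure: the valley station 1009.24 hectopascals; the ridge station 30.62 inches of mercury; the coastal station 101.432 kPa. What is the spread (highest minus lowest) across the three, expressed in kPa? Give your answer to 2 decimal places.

2.77 kPa

the valley station: 1009.24 hPa = 100.9240 kPa.
the ridge station: 30.62 inHg = 103.6912 kPa.
Spread: 103.6912 − 100.9240 = 2.77 kPa.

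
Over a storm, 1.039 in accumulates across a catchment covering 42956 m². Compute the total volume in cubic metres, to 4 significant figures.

Depth: 1.039 in × 25.4 = 26.3906 mm.
1 mm over 1 m² is 1 L, so volume = 26.3906 × 42956 = 1133634.6 L = 1134 m³.

1134 cubic metres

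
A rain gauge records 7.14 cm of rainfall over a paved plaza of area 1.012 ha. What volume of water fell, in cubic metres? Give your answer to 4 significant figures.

722.6 cubic metres

Depth: 7.14 cm × 10 = 71.4 mm.
Area: 1.012 ha = 10120 m².
1 mm over 1 m² is 1 L, so volume = 71.4 × 10120 = 722568 L = 722.6 m³.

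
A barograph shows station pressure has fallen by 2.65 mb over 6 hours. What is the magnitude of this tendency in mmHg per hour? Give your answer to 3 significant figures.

2.65 mb / 6 h × 0.750062 mmHg/mb = 0.331 mmHg/h.

0.331 mmHg per hour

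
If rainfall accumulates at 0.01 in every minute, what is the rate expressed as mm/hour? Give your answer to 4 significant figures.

15.24 mm/hour

0.01 in/minute × 25.4 mm/in × 60 minute/hour = 15.24 mm/hour.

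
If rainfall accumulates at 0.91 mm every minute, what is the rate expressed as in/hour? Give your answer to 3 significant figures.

0.91 mm/minute × 0.0393701 in/mm × 60 minute/hour = 2.15 in/hour.

2.15 in/hour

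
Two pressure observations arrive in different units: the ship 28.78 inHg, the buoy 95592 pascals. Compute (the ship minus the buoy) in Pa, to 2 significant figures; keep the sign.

the ship: 28.78 inHg = 97460.28 Pa.
Difference: 97460.28 − 95592.00 = 1900 Pa.

1900 Pa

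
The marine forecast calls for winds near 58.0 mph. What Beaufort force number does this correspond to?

58.0 mph = 25.9 m/s, which is Beaufort 10 (storm, 24.5–28.4 m/s).

Beaufort force 10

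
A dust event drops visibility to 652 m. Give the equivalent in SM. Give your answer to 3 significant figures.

1 m = 0.000621371 SM, so 652 × 0.000621371 = 0.405 SM.

0.405 SM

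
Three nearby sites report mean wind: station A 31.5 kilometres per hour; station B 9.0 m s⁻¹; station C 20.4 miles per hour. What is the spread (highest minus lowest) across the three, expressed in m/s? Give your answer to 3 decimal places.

0.370 m/s

station A: 31.5 km/h = 8.75000 m/s.
station C: 20.4 mph = 9.11962 m/s.
Spread: 9.11962 − 8.75000 = 0.370 m/s.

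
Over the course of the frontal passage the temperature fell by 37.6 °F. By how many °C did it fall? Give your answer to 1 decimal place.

20.9 °C

For a temperature change the 32° offset cancels: Δ°C = 37.6 × 0.5556 = 20.9 °C.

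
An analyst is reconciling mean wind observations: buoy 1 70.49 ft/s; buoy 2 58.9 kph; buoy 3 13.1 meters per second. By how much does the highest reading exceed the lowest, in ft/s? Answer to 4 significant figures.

27.51 ft/s

buoy 2: 58.9 km/h = 53.6782 ft/s.
buoy 3: 13.1 m/s = 42.9790 ft/s.
Spread: 70.4900 − 42.9790 = 27.51 ft/s.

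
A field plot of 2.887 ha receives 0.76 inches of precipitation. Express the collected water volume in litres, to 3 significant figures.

Depth: 0.76 in × 25.4 = 19.304 mm.
Area: 2.887 ha = 28870 m².
1 mm over 1 m² is 1 L, so volume = 19.304 × 28870 = 557306.48 L ≈ 557000 L.

557000 litres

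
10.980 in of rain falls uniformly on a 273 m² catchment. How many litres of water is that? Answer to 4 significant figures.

76140 litres

Depth: 10.980 in × 25.4 = 278.892 mm.
1 mm over 1 m² is 1 L, so volume = 278.892 × 273 = 76137.516 L ≈ 76140 L.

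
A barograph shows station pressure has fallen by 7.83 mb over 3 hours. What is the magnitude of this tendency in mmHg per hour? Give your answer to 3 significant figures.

7.83 mb / 3 h × 0.750062 mmHg/mb = 1.96 mmHg/h.

1.96 mmHg per hour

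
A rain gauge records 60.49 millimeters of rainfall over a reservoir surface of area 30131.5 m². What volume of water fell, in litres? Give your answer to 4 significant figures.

1823000 litres

1 mm over 1 m² is 1 L, so volume = 60.49 × 30131.5 = 1822654.4 L ≈ 1823000 L.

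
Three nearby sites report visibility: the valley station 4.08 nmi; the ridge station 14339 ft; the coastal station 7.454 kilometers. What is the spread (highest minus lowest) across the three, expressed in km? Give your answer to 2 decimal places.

3.19 km

the valley station: 4.08 nmi = 7.5562 km.
the ridge station: 14339 ft = 4.3705 km.
Spread: 7.5562 − 4.3705 = 3.19 km.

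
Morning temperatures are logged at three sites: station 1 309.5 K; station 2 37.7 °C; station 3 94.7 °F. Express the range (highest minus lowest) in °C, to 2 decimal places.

station 1: 309.5 K = 36.350 °C.
station 3: 94.7 °F = 34.833 °C.
Spread: 37.700 − 34.833 = 2.867 °C.

2.87 °C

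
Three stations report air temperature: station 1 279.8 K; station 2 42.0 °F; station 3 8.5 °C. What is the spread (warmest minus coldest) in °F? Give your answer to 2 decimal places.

5.30 °F

station 1: 279.8 K = 6.650 °C.
station 2: 42.0 °F = 5.556 °C.
Spread: 8.500 − 5.556 = 2.944 °C = 5.30 °F.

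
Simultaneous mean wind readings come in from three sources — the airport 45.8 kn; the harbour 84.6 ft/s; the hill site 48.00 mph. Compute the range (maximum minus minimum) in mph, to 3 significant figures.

the airport: 45.8 kt = 52.7057 mph.
the harbour: 84.6 ft/s = 57.6818 mph.
Spread: 57.6818 − 48.0000 = 9.68 mph.

9.68 mph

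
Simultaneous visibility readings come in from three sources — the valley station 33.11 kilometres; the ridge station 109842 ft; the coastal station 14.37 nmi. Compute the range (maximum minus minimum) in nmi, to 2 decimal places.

the valley station: 33.11 km = 17.8780 nmi.
the ridge station: 109842 ft = 18.0777 nmi.
Spread: 18.0777 − 14.3700 = 3.71 nmi.

3.71 nmi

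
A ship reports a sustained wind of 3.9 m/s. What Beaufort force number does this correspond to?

Beaufort force 3

3.9 m/s lies in the Beaufort 3 band (gentle breeze, 3.4–5.4 m/s).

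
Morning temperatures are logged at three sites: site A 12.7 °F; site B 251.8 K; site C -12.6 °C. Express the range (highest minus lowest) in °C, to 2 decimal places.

10.63 °C

site A: 12.7 °F = -10.722 °C.
site B: 251.8 K = -21.350 °C.
Spread: (-10.722) − (-21.350) = 10.628 °C.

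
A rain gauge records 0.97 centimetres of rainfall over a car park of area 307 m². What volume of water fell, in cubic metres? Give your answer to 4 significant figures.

Depth: 0.97 cm × 10 = 9.7 mm.
1 mm over 1 m² is 1 L, so volume = 9.7 × 307 = 2977.9 L = 2.978 m³.

2.978 cubic metres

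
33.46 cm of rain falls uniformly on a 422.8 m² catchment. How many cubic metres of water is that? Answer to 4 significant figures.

Depth: 33.46 cm × 10 = 334.6 mm.
1 mm over 1 m² is 1 L, so volume = 334.6 × 422.8 = 141468.88 L = 141.5 m³.

141.5 cubic metres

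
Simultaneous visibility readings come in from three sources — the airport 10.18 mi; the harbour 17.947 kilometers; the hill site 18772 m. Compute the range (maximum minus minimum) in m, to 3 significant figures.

2390 m

the airport: 10.18 SM = 16383.12 m.
the harbour: 17.947 km = 17947.00 m.
Spread: 18772.00 − 16383.12 = 2390 m.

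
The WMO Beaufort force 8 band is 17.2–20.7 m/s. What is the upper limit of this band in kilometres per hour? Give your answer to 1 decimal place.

17.2–20.7 m/s × 3.6 = 61.9–74.5 km/h.

74.5 km/h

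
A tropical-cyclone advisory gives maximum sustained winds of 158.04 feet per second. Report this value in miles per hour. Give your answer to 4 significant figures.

1 ft/s = 0.681818 mph, so 158.04 × 0.681818 = 107.8 mph.

107.8 mph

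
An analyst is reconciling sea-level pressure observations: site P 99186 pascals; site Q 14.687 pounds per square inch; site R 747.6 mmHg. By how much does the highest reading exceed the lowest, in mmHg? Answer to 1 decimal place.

site P: 99186 Pa = 743.956 mmHg.
site Q: 14.687 psi = 759.537 mmHg.
Spread: 759.537 − 743.956 = 15.6 mmHg.

15.6 mmHg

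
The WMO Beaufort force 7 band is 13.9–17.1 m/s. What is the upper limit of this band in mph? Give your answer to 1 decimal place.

38.3 mph

13.9–17.1 m/s × 2.237 = 31.1–38.3 mph.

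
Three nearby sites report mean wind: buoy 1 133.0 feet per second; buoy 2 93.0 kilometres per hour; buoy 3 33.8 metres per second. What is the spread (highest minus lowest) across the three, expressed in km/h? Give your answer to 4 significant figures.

buoy 1: 133.0 ft/s = 145.9382 km/h.
buoy 3: 33.8 m/s = 121.6800 km/h.
Spread: 145.9382 − 93.0000 = 52.94 km/h.

52.94 km/h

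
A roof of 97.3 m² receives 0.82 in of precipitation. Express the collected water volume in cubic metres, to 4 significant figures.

2.027 cubic metres

Depth: 0.82 in × 25.4 = 20.828 mm.
1 mm over 1 m² is 1 L, so volume = 20.828 × 97.3 = 2026.5644 L = 2.027 m³.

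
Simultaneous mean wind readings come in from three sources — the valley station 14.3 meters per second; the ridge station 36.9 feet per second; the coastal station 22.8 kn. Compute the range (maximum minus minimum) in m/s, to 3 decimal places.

the ridge station: 36.9 ft/s = 11.24712 m/s.
the coastal station: 22.8 kt = 11.72933 m/s.
Spread: 14.30000 − 11.24712 = 3.053 m/s.

3.053 m/s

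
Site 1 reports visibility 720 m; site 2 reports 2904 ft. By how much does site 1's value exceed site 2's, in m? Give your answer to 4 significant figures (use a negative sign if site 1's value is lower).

site 2: 2904 ft = 885.139 m.
Difference: 720.000 − 885.139 = -165.1 m.

-165.1 m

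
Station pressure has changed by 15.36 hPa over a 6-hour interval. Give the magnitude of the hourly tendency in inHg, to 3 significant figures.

0.0756 inHg per hour

15.36 hPa / 6 h × 0.02953 inHg/hPa = 0.0756 inHg/h.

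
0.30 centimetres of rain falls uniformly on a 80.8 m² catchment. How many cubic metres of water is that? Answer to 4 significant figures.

0.2424 cubic metres

Depth: 0.30 cm × 10 = 3 mm.
1 mm over 1 m² is 1 L, so volume = 3 × 80.8 = 242.4 L = 0.2424 m³.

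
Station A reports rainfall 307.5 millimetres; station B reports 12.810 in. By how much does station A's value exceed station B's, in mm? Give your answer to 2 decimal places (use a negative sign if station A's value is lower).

-17.87 mm

station B: 12.810 in = 325.3740 mm.
Difference: 307.5000 − 325.3740 = -17.87 mm.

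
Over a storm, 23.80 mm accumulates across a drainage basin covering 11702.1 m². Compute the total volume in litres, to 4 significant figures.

1 mm over 1 m² is 1 L, so volume = 23.8 × 11702.1 = 278509.98 L ≈ 278500 L.

278500 litres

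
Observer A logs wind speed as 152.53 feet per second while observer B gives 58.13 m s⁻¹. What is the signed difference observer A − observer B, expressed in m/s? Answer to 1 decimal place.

observer A: 152.53 ft/s = 46.491 m/s.
Difference: 46.491 − 58.130 = -11.6 m/s.

-11.6 m/s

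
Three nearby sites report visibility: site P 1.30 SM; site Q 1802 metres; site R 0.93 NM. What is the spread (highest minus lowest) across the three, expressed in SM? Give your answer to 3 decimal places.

0.230 SM

site Q: 1802 m = 1.11971 SM.
site R: 0.93 nmi = 1.07022 SM.
Spread: 1.30000 − 1.07022 = 0.230 SM.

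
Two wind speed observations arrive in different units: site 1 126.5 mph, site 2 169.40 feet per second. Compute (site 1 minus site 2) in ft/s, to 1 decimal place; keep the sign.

16.1 ft/s

site 1: 126.5 mph = 185.533 ft/s.
Difference: 185.533 − 169.400 = 16.1 ft/s.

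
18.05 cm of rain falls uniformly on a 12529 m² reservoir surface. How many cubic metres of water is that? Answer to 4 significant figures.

2261 cubic metres

Depth: 18.05 cm × 10 = 180.5 mm.
1 mm over 1 m² is 1 L, so volume = 180.5 × 12529 = 2261484.5 L = 2261 m³.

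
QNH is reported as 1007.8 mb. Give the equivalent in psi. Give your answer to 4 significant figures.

14.62 psi

1 mb = 0.0145038 psi, so 1007.8 × 0.0145038 = 14.62 psi.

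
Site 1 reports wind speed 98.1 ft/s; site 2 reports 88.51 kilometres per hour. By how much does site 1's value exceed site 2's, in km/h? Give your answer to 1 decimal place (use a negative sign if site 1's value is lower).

site 1: 98.1 ft/s = 107.643 km/h.
Difference: 107.643 − 88.510 = 19.1 km/h.

19.1 km/h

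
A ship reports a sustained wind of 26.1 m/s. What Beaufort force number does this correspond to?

Beaufort force 10

26.1 m/s lies in the Beaufort 10 band (storm, 24.5–28.4 m/s).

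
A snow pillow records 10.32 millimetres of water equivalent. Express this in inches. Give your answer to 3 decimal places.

1 mm = 0.0393701 in, so 10.32 × 0.0393701 = 0.406 in.

0.406 in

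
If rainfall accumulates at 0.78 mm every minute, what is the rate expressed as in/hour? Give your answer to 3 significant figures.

1.84 in/hour

0.78 mm/minute × 0.0393701 in/mm × 60 minute/hour = 1.84 in/hour.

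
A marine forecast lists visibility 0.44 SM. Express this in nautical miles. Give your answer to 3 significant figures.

1 SM = 0.868976 nmi, so 0.44 × 0.868976 = 0.382 nmi.

0.382 nmi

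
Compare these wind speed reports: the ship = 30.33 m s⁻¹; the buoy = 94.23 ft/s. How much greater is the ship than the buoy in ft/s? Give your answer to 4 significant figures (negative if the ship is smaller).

5.278 ft/s

the ship: 30.33 m/s = 99.50787 ft/s.
Difference: 99.50787 − 94.23000 = 5.278 ft/s.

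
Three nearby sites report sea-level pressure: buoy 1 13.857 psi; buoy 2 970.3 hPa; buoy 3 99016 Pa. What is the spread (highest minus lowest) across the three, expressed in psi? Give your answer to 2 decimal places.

buoy 2: 970.3 hPa = 14.0730 psi.
buoy 3: 99016 Pa = 14.3611 psi.
Spread: 14.3611 − 13.8570 = 0.50 psi.

0.50 psi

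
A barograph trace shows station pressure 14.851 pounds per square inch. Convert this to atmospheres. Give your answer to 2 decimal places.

1 psi = 0.068046 atm, so 14.851 × 0.068046 = 1.01 atm.

1.01 atm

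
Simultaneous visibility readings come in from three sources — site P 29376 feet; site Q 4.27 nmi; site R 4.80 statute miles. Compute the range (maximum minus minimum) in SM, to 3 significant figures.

0.764 SM

site P: 29376 ft = 5.56364 SM.
site Q: 4.27 nmi = 4.91383 SM.
Spread: 5.56364 − 4.80000 = 0.764 SM.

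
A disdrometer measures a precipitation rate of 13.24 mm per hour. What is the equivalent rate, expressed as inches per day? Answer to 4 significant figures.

12.51 in/day

13.24 mm/hour × 0.0393701 in/mm × 24 hour/day = 12.51 in/day.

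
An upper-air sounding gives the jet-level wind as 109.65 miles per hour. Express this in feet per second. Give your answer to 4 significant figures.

160.8 ft/s

1 mph = 1.46667 ft/s, so 109.65 × 1.46667 = 160.8 ft/s.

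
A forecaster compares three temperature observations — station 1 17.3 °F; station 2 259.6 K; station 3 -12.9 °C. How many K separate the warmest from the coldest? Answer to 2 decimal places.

station 1: 17.3 °F = -8.167 °C.
station 2: 259.6 K = -13.550 °C.
Spread: (-8.167) − (-13.550) = 5.383 °C.

5.38 K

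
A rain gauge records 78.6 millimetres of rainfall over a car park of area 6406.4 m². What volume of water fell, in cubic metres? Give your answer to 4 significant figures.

503.5 cubic metres

1 mm over 1 m² is 1 L, so volume = 78.6 × 6406.4 = 503543.04 L = 503.5 m³.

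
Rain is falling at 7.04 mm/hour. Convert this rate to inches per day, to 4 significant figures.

7.04 mm/hour × 0.0393701 in/mm × 24 hour/day = 6.652 in/day.

6.652 in/day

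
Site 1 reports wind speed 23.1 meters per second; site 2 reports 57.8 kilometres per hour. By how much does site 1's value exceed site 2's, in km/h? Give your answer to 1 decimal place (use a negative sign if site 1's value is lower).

25.4 km/h

site 1: 23.1 m/s = 83.160 km/h.
Difference: 83.160 − 57.800 = 25.4 km/h.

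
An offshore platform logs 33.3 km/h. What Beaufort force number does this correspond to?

33.3 km/h = 9.2 m/s, which is Beaufort 5 (fresh breeze, 8.0–10.7 m/s).

Beaufort force 5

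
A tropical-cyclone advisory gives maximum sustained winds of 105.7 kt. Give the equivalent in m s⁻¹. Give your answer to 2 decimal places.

54.38 m/s

1 kt = 0.514444 m/s, so 105.7 × 0.514444 = 54.38 m/s.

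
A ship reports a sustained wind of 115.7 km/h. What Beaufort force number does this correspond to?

115.7 km/h = 32.1 m/s, which is Beaufort 11 (violent storm, 28.5–32.6 m/s).

Beaufort force 11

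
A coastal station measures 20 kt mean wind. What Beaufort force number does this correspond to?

Beaufort force 5

20 kt lies in the Beaufort 5 band (fresh breeze, 17–21 kt).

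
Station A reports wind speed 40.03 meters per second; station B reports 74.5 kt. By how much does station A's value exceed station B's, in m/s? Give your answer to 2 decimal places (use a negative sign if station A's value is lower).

station B: 74.5 kt = 38.3261 m/s.
Difference: 40.0300 − 38.3261 = 1.70 m/s.

1.70 m/s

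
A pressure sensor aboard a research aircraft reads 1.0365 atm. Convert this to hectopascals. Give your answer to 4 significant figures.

1 atm = 1013.25 hPa, so 1.0365 × 1013.25 = 1050 hPa.

1050 hPa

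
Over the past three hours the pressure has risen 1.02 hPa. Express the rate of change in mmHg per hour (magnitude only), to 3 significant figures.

1.02 hPa / 3 h × 0.750062 mmHg/hPa = 0.255 mmHg/h.

0.255 mmHg per hour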